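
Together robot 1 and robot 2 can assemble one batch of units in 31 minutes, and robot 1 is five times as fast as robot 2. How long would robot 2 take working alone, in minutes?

186 minutes

Let robot 2's rate be r; then robot 1's rate is 5r, so together (5 + 1)r = 6r = 1/31.
Thus r = 1/186 per minute.
Robot 2 alone: 186 minutes; robot 1 alone: 186/5 minutes.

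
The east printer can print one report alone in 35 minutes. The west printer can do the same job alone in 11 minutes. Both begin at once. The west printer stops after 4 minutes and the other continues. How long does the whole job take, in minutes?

245/11 minutes

In the first 4 minutes the combined rate is 46/385, so 184/385 of the job is done, leaving 201/385.
After the west printer leaves the rate is 1/35 per minute; the remaining 201/385 takes 201/11 minutes.
Total = 4 + 201/11 = 245/11 minutes.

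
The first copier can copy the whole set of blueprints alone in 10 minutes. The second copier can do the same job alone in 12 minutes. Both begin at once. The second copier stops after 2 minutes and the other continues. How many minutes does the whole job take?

In the first 2 minutes the combined rate is 11/60, so 11/30 of the job is done, leaving 19/30.
After the second copier leaves the rate is 1/10 per minute; the remaining 19/30 takes 19/3 minutes.
Total = 2 + 19/3 = 25/3 minutes.

25/3 minutes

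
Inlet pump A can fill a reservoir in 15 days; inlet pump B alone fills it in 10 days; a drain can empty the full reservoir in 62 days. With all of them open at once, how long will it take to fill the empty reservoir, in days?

Net rate = 1/15 + 1/10 − 1/62 = (62 + 93 − 15)/930 = 140/930 = 14/93 per day.
Filling time = 1 ÷ (14/93) = 93/14 days.

93/14 days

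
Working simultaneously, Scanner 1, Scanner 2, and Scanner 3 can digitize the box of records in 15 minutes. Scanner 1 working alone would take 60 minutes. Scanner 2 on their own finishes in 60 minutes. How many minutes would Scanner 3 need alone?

30 minutes

Combined rate is 1/15 per minute.
Known contribution: 1/60 + 1/60 = (1 + 1)/60 = 2/60 = 1/30 per minute.
So Scanner 3's rate is 1/15 − 1/30 = 1/30, meaning 30 minutes alone.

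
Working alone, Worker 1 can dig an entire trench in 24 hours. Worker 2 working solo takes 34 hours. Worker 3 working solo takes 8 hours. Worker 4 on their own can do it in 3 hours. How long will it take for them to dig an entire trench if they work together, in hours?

Combined rate: 1/24 + 1/34 + 1/8 + 1/3 = (17 + 12 + 51 + 136)/408 = 216/408 = 9/17 per hour.
Time = 1 ÷ (9/17) = 17/9 hours.

17/9 hours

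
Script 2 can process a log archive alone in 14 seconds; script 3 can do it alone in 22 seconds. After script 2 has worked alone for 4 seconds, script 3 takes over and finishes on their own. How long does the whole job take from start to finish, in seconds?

In 4 seconds script 2 does 4/14 = 2/7 of the job, leaving 5/7.
Script 3 works at 1/22 per second, so finishing takes 5/7 ÷ 1/22 = 110/7 seconds.
Total time = 4 + 110/7 = 138/7 seconds.

138/7 seconds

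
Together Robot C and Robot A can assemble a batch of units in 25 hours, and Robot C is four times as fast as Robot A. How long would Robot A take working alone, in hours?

Let Robot A's rate be r; then Robot C's rate is 4r, so together (4 + 1)r = 5r = 1/25.
Thus r = 1/125 per hour.
Robot A alone: 125 hours; Robot C alone: 125/4 hours.

125 hours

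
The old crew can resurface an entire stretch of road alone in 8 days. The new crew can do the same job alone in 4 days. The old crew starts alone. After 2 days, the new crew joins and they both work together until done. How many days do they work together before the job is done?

In the first 2 days the old crew alone does 2/8 = 1/4 of the job, leaving 3/4.
Once everyone is working, combined rate: 1/8 + 1/4 = (1 + 2)/8 = 3/8 per day.
Remaining 3/4 at 3/8 per day takes 2 days.

2 days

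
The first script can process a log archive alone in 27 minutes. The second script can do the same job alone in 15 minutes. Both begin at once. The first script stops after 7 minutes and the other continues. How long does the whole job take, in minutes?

100/9 minutes

In the first 7 minutes the combined rate is 14/135, so 98/135 of the job is done, leaving 37/135.
After the first script leaves the rate is 1/15 per minute; the remaining 37/135 takes 37/9 minutes.
Total = 7 + 37/9 = 100/9 minutes.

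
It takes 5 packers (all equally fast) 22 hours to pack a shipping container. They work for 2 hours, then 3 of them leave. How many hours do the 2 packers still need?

One packer does 1/110 of the job per hour.
After 2 hours with 5 packers, 1/11 is done (10/11 left).
With 2 packers the rate is 2/110 = 1/55, so the rest takes 10/11 ÷ 1/55 = 50 hours.

50 hours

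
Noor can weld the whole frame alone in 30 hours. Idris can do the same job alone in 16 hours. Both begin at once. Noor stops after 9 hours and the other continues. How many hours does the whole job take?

In the first 9 hours the combined rate is 23/240, so 69/80 of the job is done, leaving 11/80.
After Noor leaves the rate is 1/16 per hour; the remaining 11/80 takes 11/5 hours.
Total = 9 + 11/5 = 56/5 hours.

56/5 hours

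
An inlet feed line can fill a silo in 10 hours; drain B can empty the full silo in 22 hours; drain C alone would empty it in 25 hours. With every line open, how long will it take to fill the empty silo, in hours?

275/4 hours

Net rate = 1/10 − 1/22 − 1/25 = (55 − 25 − 22)/550 = 8/550 = 4/275 per hour.
Filling time = 1 ÷ (4/275) = 275/4 hours.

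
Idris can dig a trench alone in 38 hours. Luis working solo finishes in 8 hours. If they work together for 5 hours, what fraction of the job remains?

Combined rate: 1/38 + 1/8 = (4 + 19)/152 = 23/152 per hour.
In 5 hours they complete 5·23/152 = 115/152 of the job.
So 37/152 remains.

37/152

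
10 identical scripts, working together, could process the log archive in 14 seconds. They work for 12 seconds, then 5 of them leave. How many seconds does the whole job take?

16 seconds

One script does 1/140 of the job per second.
After 12 seconds with 10 scripts, 6/7 is done (1/7 left).
With 5 scripts the rate is 5/140 = 1/28, so the rest takes 1/7 ÷ 1/28 = 4 seconds.
Total = 12 + 4 = 16 seconds.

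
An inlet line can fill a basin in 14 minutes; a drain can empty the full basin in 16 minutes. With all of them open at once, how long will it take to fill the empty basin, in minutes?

112 minutes

Net rate = 1/14 − 1/16 = (8 − 7)/112 = 1/112 per minute.
Filling time = 1 ÷ (1/112) = 112 minutes.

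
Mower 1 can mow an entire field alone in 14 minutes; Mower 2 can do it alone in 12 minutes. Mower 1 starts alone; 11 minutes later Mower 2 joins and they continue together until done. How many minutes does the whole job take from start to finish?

161/13 minutes

In 11 minutes Mower 1 does 11/14 of the job, leaving 3/14.
Mower 1 and Mower 2 together work at 13/84 per minute, so finishing takes 3/14 ÷ 13/84 = 18/13 minutes.
Total time = 11 + 18/13 = 161/13 minutes.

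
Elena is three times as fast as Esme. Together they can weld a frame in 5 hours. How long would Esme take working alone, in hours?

20 hours

Let Esme's rate be r; then Elena's rate is 3r, so together (3 + 1)r = 4r = 1/5.
Thus r = 1/20 per hour.
Esme alone: 20 hours; Elena alone: 20/3 hours.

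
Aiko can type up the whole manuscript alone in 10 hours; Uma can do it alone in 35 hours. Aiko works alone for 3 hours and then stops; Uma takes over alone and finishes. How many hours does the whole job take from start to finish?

55/2 hours

In 3 hours Aiko does 3/10 of the job, leaving 7/10.
Uma works at 1/35 per hour, so finishing takes 7/10 ÷ 1/35 = 49/2 hours.
Total time = 3 + 49/2 = 55/2 hours.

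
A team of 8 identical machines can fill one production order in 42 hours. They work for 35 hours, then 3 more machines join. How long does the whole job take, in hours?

441/11 hours

One machine does 1/336 of the job per hour.
After 35 hours with 8 machines, 5/6 is done (1/6 left).
With 11 machines the rate is 11/336, so the rest takes 1/6 ÷ 11/336 = 56/11 hours.
Total = 35 + 56/11 = 441/11 hours.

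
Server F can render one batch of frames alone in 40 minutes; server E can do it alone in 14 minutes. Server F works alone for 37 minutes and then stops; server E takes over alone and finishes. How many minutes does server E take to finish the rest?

In 37 minutes server F does 37/40 of the job, leaving 3/40.
Server E works at 1/14 per minute, so finishing takes 3/40 ÷ 1/14 = 21/20 minutes.

21/20 minutes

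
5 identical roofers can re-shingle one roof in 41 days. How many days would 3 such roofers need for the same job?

Total work is 5·41 = 205 roofer-days.
With 3 roofers: 205/3 days.

205/3 days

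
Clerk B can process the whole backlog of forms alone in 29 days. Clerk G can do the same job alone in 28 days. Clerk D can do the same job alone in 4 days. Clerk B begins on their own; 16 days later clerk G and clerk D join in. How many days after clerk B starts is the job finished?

In the first 16 days clerk B alone does 16/29 of the job, leaving 13/29.
Once everyone is working, combined rate: 1/29 + 1/28 + 1/4 = (28 + 29 + 203)/812 = 260/812 = 65/203 per day.
Remaining 13/29 at 65/203 per day takes 7/5 days.
Total from the start = 16 + 7/5 = 87/5 days.

87/5 days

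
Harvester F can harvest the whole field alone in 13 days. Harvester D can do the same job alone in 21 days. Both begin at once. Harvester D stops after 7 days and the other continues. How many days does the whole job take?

In the first 7 days the combined rate is 34/273, so 34/39 of the job is done, leaving 5/39.
After Harvester D leaves the rate is 1/13 per day; the remaining 5/39 takes 5/3 days.
Total = 7 + 5/3 = 26/3 days.

26/3 days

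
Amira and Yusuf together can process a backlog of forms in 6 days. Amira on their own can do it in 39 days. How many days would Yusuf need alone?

Combined rate is 1/6 per day.
Known contribution: 1/39 per day.
So Yusuf's rate is 1/6 − 1/39 = 11/78, meaning 78/11 days alone.

78/11 days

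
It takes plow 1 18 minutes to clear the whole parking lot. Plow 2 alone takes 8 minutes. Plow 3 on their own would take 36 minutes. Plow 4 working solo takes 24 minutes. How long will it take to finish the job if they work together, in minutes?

4 minutes

Combined rate: 1/18 + 1/8 + 1/36 + 1/24 = (4 + 9 + 2 + 3)/72 = 18/72 = 1/4 per minute.
Time = 1 ÷ (1/4) = 4 minutes.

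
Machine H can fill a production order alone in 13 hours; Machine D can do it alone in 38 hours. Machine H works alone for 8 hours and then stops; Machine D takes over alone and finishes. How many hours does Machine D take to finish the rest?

In 8 hours Machine H does 8/13 of the job, leaving 5/13.
Machine D works at 1/38 per hour, so finishing takes 5/13 ÷ 1/38 = 190/13 hours.

190/13 hours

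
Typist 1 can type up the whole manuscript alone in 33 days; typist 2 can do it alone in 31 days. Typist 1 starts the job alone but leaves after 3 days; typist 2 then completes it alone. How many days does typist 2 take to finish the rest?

310/11 days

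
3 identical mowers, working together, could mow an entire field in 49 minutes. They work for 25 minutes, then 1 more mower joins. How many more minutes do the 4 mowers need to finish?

18 minutes

One mower does 1/147 of the job per minute.
After 25 minutes with 3 mowers, 25/49 is done (24/49 left).
With 4 mowers the rate is 4/147, so the rest takes 24/49 ÷ 4/147 = 18 minutes.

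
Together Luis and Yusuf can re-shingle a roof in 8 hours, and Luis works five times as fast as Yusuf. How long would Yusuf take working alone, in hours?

48 hours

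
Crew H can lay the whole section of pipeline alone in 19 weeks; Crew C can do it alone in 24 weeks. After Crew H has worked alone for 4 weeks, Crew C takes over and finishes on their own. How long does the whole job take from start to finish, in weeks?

In 4 weeks Crew H does 4/19 of the job, leaving 15/19.
Crew C works at 1/24 per week, so finishing takes 15/19 ÷ 1/24 = 360/19 weeks.
Total time = 4 + 360/19 = 436/19 weeks.

436/19 weeks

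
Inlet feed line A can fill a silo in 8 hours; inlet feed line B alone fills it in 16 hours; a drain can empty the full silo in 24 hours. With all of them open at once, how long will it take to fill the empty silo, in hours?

48/7 hours

Net rate = 1/8 + 1/16 − 1/24 = (6 + 3 − 2)/48 = 7/48 per hour.
Filling time = 1 ÷ (7/48) = 48/7 hours.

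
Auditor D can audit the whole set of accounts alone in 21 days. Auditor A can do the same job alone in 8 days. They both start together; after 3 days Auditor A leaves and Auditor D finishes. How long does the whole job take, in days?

In the first 3 days the combined rate is 29/168, so 29/56 of the job is done, leaving 27/56.
After Auditor A leaves the rate is 1/21 per day; the remaining 27/56 takes 81/8 days.
Total = 3 + 81/8 = 105/8 days.

105/8 days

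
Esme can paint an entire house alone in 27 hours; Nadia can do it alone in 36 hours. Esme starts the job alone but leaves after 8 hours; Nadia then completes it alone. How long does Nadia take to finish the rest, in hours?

76/3 hours

In 8 hours Esme does 8/27 of the job, leaving 19/27.
Nadia works at 1/36 per hour, so finishing takes 19/27 ÷ 1/36 = 76/3 hours.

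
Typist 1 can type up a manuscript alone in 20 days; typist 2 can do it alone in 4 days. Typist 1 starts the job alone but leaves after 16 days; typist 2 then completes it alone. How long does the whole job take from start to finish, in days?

In 16 days typist 1 does 16/20 = 4/5 of the job, leaving 1/5.
Typist 2 works at 1/4 per day, so finishing takes 1/5 ÷ 1/4 = 4/5 days.
Total time = 16 + 4/5 = 84/5 days.

84/5 days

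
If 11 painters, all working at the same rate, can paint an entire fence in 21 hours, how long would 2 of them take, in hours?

231/2 hours

Total work is 11·21 = 231 painter-hours.
With 2 painters: 231/2 hours.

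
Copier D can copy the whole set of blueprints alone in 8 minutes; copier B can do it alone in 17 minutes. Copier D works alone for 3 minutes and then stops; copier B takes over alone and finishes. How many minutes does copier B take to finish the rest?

85/8 minutes

In 3 minutes copier D does 3/8 of the job, leaving 5/8.
Copier B works at 1/17 per minute, so finishing takes 5/8 ÷ 1/17 = 85/8 minutes.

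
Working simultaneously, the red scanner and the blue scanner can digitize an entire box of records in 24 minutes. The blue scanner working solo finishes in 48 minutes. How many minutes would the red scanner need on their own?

Combined rate is 1/24 per minute.
Known contribution: 1/48 per minute.
So the red scanner's rate is 1/24 − 1/48 = 1/48, meaning 48 minutes alone.

48 minutes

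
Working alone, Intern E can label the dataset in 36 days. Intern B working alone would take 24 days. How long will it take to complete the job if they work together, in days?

72/5 days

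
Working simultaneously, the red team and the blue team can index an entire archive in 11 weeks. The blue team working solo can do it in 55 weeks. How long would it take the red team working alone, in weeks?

55/4 weeks

Combined rate is 1/11 per week.
Known contribution: 1/55 per week.
So the red team's rate is 1/11 − 1/55 = 4/55, meaning 55/4 weeks alone.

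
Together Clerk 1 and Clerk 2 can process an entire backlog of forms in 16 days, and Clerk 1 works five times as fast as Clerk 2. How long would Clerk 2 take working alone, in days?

Let Clerk 2's rate be r; then Clerk 1's rate is 5r, so together (5 + 1)r = 6r = 1/16.
Thus r = 1/96 per day.
Clerk 2 alone: 96 days; Clerk 1 alone: 96/5 days.

96 days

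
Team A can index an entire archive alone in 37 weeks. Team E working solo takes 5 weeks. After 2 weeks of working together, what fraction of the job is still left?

101/185

Combined rate: 1/37 + 1/5 = (5 + 37)/185 = 42/185 per week.
In 2 weeks they complete 2·42/185 = 84/185 of the job.
So 101/185 remains.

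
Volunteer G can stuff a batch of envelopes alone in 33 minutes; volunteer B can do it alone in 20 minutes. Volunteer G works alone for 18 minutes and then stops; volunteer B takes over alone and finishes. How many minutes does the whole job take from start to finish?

298/11 minutes

In 18 minutes volunteer G does 18/33 = 6/11 of the job, leaving 5/11.
Volunteer B works at 1/20 per minute, so finishing takes 5/11 ÷ 1/20 = 100/11 minutes.
Total time = 18 + 100/11 = 298/11 minutes.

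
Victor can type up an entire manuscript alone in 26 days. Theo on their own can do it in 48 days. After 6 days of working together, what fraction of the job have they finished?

Combined rate: 1/26 + 1/48 = (24 + 13)/624 = 37/624 per day.
In 6 days they complete 6·37/624 = 37/104 of the job.

37/104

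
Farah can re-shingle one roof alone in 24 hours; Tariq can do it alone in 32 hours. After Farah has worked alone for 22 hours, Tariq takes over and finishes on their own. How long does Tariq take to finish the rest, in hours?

8/3 hours

In 22 hours Farah does 22/24 = 11/12 of the job, leaving 1/12.
Tariq works at 1/32 per hour, so finishing takes 1/12 ÷ 1/32 = 8/3 hours.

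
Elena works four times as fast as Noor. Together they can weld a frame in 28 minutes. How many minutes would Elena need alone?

Let Noor's rate be r; then Elena's rate is 4r, so together (4 + 1)r = 5r = 1/28.
Thus r = 1/140 per minute.
Noor alone: 140 minutes; Elena alone: 35 minutes.

35 minutes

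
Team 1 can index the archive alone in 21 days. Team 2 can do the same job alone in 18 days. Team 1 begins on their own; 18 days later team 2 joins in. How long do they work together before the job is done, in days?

18/13 days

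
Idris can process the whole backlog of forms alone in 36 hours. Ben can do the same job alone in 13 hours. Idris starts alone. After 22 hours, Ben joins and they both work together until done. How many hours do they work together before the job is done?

In the first 22 hours Idris alone does 22/36 = 11/18 of the job, leaving 7/18.
Once everyone is working, combined rate: 1/36 + 1/13 = (13 + 36)/468 = 49/468 per hour.
Remaining 7/18 at 49/468 per hour takes 26/7 hours.

26/7 hours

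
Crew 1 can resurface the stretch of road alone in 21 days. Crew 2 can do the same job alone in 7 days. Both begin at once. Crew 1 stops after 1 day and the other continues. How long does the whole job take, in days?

In the first 1 day the combined rate is 4/21, so 4/21 of the job is done, leaving 17/21.
After Crew 1 leaves the rate is 1/7 per day; the remaining 17/21 takes 17/3 days.
Total = 1 + 17/3 = 20/3 days.

20/3 days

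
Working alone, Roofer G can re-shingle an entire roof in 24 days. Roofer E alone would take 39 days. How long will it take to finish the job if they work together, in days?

104/7 days

Combined rate: 1/24 + 1/39 = (13 + 8)/312 = 21/312 = 7/104 per day.
Time = 1 ÷ (7/104) = 104/7 days.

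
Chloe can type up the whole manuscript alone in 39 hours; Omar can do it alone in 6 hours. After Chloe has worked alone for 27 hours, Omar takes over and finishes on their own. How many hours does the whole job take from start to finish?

In 27 hours Chloe does 27/39 = 9/13 of the job, leaving 4/13.
Omar works at 1/6 per hour, so finishing takes 4/13 ÷ 1/6 = 24/13 hours.
Total time = 27 + 24/13 = 375/13 hours.

375/13 hours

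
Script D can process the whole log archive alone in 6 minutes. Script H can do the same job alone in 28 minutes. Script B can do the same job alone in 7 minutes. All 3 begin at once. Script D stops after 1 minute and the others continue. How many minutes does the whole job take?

14/3 minutes

In the first 1 minute the combined rate is 29/84, so 29/84 of the job is done, leaving 55/84.
After Script D leaves the rate is 5/28 per minute; the remaining 55/84 takes 11/3 minutes.
Total = 1 + 11/3 = 14/3 minutes.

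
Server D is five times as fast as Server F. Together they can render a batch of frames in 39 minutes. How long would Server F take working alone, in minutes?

Let Server F's rate be r; then Server D's rate is 5r, so together (5 + 1)r = 6r = 1/39.
Thus r = 1/234 per minute.
Server F alone: 234 minutes; Server D alone: 234/5 minutes.

234 minutes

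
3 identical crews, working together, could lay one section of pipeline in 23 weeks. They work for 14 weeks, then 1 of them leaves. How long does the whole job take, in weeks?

One crew does 1/69 of the job per week.
After 14 weeks with 3 crews, 14/23 is done (9/23 left).
With 2 crews the rate is 2/69, so the rest takes 9/23 ÷ 2/69 = 27/2 weeks.
Total = 14 + 27/2 = 55/2 weeks.

55/2 weeks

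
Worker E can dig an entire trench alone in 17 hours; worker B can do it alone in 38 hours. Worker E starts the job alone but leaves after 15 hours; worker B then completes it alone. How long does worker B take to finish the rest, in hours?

In 15 hours worker E does 15/17 of the job, leaving 2/17.
Worker B works at 1/38 per hour, so finishing takes 2/17 ÷ 1/38 = 76/17 hours.

76/17 hours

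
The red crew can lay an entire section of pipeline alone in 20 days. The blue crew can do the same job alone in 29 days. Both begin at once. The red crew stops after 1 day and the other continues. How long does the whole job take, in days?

551/20 days

In the first 1 day the combined rate is 49/580, so 49/580 of the job is done, leaving 531/580.
After the red crew leaves the rate is 1/29 per day; the remaining 531/580 takes 531/20 days.
Total = 1 + 531/20 = 551/20 days.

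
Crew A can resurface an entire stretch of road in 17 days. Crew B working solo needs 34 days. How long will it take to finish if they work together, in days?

With two workers the combined time is the product over the sum: 17·34/(17+34) = 578/51 = 34/3 days.

34/3 days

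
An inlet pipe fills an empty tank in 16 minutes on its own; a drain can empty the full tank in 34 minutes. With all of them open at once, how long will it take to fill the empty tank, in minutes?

272/9 minutes

Net rate = 1/16 − 1/34 = (17 − 8)/272 = 9/272 per minute.
Filling time = 1 ÷ (9/272) = 272/9 minutes.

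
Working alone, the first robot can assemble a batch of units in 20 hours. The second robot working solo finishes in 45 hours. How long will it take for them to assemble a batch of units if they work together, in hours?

With two workers the combined time is the product over the sum: 20·45/(20+45) = 900/65 = 180/13 hours.

180/13 hours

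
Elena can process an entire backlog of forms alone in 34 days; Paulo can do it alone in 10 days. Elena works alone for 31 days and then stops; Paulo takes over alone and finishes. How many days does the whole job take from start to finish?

542/17 days

In 31 days Elena does 31/34 of the job, leaving 3/34.
Paulo works at 1/10 per day, so finishing takes 3/34 ÷ 1/10 = 15/17 days.
Total time = 31 + 15/17 = 542/17 days.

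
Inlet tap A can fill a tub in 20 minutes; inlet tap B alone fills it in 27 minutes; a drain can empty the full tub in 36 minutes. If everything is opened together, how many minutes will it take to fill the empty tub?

Net rate = 1/20 + 1/27 − 1/36 = (27 + 20 − 15)/540 = 32/540 = 8/135 per minute.
Filling time = 1 ÷ (8/135) = 135/8 minutes.

135/8 minutes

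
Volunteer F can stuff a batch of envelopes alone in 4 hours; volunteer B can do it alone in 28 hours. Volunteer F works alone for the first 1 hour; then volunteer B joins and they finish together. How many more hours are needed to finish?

In 1 hour volunteer F does 1/4 of the job, leaving 3/4.
Volunteer F and volunteer B together work at 2/7 per hour, so finishing takes 3/4 ÷ 2/7 = 21/8 hours.

21/8 hours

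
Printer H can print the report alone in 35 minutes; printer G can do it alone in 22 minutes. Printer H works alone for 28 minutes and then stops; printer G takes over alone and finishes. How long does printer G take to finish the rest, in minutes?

In 28 minutes printer H does 28/35 = 4/5 of the job, leaving 1/5.
Printer G works at 1/22 per minute, so finishing takes 1/5 ÷ 1/22 = 22/5 minutes.

22/5 minutes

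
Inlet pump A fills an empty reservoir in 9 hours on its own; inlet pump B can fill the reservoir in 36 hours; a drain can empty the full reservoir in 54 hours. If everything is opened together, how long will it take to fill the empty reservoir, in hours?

108/13 hours

Net rate = 1/9 + 1/36 − 1/54 = (12 + 3 − 2)/108 = 13/108 per hour.
Filling time = 1 ÷ (13/108) = 108/13 hours.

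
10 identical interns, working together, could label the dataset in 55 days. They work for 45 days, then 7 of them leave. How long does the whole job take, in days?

One intern does 1/550 of the job per day.
After 45 days with 10 interns, 9/11 is done (2/11 left).
With 3 interns the rate is 3/550, so the rest takes 2/11 ÷ 3/550 = 100/3 days.
Total = 45 + 100/3 = 235/3 days.

235/3 days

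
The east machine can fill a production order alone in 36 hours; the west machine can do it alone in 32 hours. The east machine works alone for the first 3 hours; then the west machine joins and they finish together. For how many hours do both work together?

In 3 hours the east machine does 3/36 = 1/12 of the job, leaving 11/12.
The east machine and the west machine together work at 17/288 per hour, so finishing takes 11/12 ÷ 17/288 = 264/17 hours.

264/17 hours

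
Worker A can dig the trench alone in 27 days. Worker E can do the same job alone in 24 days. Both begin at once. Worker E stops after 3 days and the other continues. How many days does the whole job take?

In the first 3 days the combined rate is 17/216, so 17/72 of the job is done, leaving 55/72.
After worker E leaves the rate is 1/27 per day; the remaining 55/72 takes 165/8 days.
Total = 3 + 165/8 = 189/8 days.

189/8 days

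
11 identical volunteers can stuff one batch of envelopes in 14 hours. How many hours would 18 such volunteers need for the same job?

Total work is 11·14 = 154 volunteer-hours.
With 18 volunteers: 154/18 = 77/9 hours.

77/9 hours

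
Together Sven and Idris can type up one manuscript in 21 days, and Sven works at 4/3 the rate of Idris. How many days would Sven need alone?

Let Idris's rate be r; then Sven's rate is (4/3)r, so together (4/3 + 1)r = (7/3)r = 1/21.
Thus r = 1/49 per day.
Idris alone: 49 days; Sven alone: 147/4 days.

147/4 days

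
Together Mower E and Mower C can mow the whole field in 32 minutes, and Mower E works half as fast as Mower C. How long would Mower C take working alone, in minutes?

48 minutes

Let Mower C's rate be r; then Mower E's rate is (1/2)r, so together (1/2 + 1)r = (3/2)r = 1/32.
Thus r = 1/48 per minute.
Mower C alone: 48 minutes; Mower E alone: 96 minutes.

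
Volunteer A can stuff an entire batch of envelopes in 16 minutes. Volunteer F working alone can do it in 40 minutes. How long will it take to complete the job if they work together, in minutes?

With two workers the combined time is the product over the sum: 16·40/(16+40) = 640/56 = 80/7 minutes.

80/7 minutes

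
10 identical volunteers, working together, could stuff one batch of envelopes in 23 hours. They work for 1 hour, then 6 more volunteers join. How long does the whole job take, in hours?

One volunteer does 1/230 of the job per hour.
After 1 hour with 10 volunteers, 1/23 is done (22/23 left).
With 16 volunteers the rate is 16/230 = 8/115, so the rest takes 22/23 ÷ 8/115 = 55/4 hours.
Total = 1 + 55/4 = 59/4 hours.

59/4 hours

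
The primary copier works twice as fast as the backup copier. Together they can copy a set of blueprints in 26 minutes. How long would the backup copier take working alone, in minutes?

78 minutes

Let the backup copier's rate be r; then the primary copier's rate is 2r, so together (2 + 1)r = 3r = 1/26.
Thus r = 1/78 per minute.
The backup copier alone: 78 minutes; the primary copier alone: 39 minutes.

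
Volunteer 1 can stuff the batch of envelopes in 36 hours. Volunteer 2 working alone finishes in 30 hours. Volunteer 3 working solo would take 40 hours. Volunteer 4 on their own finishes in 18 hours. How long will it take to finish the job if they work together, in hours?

120/17 hours

Combined rate: 1/36 + 1/30 + 1/40 + 1/18 = (10 + 12 + 9 + 20)/360 = 51/360 = 17/120 per hour.
Time = 1 ÷ (17/120) = 120/17 hours.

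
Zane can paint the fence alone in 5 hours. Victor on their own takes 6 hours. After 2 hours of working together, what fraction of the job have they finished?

11/15

Combined rate: 1/5 + 1/6 = (6 + 5)/30 = 11/30 per hour.
In 2 hours they complete 2·11/30 = 11/15 of the job.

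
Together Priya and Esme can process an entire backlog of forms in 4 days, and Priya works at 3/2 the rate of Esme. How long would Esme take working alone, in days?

10 days

Let Esme's rate be r; then Priya's rate is (3/2)r, so together (3/2 + 1)r = (5/2)r = 1/4.
Thus r = 1/10 per day.
Esme alone: 10 days; Priya alone: 20/3 days.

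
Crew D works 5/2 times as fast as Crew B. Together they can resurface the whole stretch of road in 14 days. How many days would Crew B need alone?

Let Crew B's rate be r; then Crew D's rate is (5/2)r, so together (5/2 + 1)r = (7/2)r = 1/14.
Thus r = 1/49 per day.
Crew B alone: 49 days; Crew D alone: 98/5 days.

49 days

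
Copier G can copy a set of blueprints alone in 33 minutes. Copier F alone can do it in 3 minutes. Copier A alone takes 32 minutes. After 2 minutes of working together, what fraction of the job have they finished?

139/176

Combined rate: 1/33 + 1/3 + 1/32 = (32 + 352 + 33)/1056 = 417/1056 = 139/352 per minute.
In 2 minutes they complete 2·139/352 = 139/176 of the job.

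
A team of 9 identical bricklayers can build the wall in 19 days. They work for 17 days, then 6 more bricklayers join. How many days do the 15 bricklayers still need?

One bricklayer does 1/171 of the job per day.
After 17 days with 9 bricklayers, 17/19 is done (2/19 left).
With 15 bricklayers the rate is 15/171 = 5/57, so the rest takes 2/19 ÷ 5/57 = 6/5 days.

6/5 days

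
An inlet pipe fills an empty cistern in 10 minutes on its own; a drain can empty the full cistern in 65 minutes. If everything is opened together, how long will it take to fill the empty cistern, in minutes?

130/11 minutes

Net rate = 1/10 − 1/65 = (13 − 2)/130 = 11/130 per minute.
Filling time = 1 ÷ (11/130) = 130/11 minutes.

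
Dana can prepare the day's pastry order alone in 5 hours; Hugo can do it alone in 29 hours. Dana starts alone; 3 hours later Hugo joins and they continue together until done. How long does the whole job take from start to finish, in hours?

In 3 hours Dana does 3/5 of the job, leaving 2/5.
Dana and Hugo together work at 34/145 per hour, so finishing takes 2/5 ÷ 34/145 = 29/17 hours.
Total time = 3 + 29/17 = 80/17 hours.

80/17 hours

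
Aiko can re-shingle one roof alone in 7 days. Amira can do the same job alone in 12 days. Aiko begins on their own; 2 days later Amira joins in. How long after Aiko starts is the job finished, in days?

98/19 days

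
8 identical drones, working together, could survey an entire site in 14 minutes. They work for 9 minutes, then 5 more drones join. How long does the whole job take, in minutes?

157/13 minutes

One drone does 1/112 of the job per minute.
After 9 minutes with 8 drones, 9/14 is done (5/14 left).
With 13 drones the rate is 13/112, so the rest takes 5/14 ÷ 13/112 = 40/13 minutes.
Total = 9 + 40/13 = 157/13 minutes.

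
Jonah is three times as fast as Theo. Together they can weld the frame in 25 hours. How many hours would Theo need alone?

Let Theo's rate be r; then Jonah's rate is 3r, so together (3 + 1)r = 4r = 1/25.
Thus r = 1/100 per hour.
Theo alone: 100 hours; Jonah alone: 100/3 hours.

100 hours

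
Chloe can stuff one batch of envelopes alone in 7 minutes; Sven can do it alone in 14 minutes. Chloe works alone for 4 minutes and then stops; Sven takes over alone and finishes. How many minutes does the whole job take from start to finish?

10 minutes

In 4 minutes Chloe does 4/7 of the job, leaving 3/7.
Sven works at 1/14 per minute, so finishing takes 3/7 ÷ 1/14 = 6 minutes.
Total time = 4 + 6 = 10 minutes.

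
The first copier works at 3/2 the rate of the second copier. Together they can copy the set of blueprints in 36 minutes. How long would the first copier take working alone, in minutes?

60 minutes

Let the second copier's rate be r; then the first copier's rate is (3/2)r, so together (3/2 + 1)r = (5/2)r = 1/36.
Thus r = 1/90 per minute.
The second copier alone: 90 minutes; the first copier alone: 60 minutes.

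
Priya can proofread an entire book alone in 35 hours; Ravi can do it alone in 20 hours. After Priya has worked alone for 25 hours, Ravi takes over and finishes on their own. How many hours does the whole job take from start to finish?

In 25 hours Priya does 25/35 = 5/7 of the job, leaving 2/7.
Ravi works at 1/20 per hour, so finishing takes 2/7 ÷ 1/20 = 40/7 hours.
Total time = 25 + 40/7 = 215/7 hours.

215/7 hours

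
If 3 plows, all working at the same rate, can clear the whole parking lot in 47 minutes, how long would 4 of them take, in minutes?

Total work is 3·47 = 141 plow-minutes.
With 4 plows: 141/4 minutes.

141/4 minutes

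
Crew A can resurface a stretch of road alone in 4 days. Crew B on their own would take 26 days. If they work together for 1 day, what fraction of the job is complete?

Combined rate: 1/4 + 1/26 = (13 + 2)/52 = 15/52 per day.
In 1 day they complete 1·15/52 = 15/52 of the job.

15/52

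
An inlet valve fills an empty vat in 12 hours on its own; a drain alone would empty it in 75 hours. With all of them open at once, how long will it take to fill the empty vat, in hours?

100/7 hours

Net rate = 1/12 − 1/75 = (25 − 4)/300 = 21/300 = 7/100 per hour.
Filling time = 1 ÷ (7/100) = 100/7 hours.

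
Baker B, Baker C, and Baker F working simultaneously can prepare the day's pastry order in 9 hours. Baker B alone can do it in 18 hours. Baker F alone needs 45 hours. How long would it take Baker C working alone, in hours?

30 hours

Combined rate is 1/9 per hour.
Known contribution: 1/18 + 1/45 = (5 + 2)/90 = 7/90 per hour.
So Baker C's rate is 1/9 − 7/90 = 1/30, meaning 30 hours alone.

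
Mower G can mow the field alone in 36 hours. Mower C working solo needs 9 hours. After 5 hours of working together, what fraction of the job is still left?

Combined rate: 1/36 + 1/9 = (1 + 4)/36 = 5/36 per hour.
In 5 hours they complete 5·5/36 = 25/36 of the job.
So 11/36 remains.

11/36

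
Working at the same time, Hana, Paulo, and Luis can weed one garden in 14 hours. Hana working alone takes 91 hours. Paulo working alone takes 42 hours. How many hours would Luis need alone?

Combined rate is 1/14 per hour.
Known contribution: 1/91 + 1/42 = (6 + 13)/546 = 19/546 per hour.
So Luis's rate is 1/14 − 19/546 = 10/273, meaning 273/10 hours alone.

273/10 hours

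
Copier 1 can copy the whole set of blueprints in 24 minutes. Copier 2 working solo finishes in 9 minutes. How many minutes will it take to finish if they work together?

With two workers the combined time is the product over the sum: 24·9/(24+9) = 216/33 = 72/11 minutes.

72/11 minutes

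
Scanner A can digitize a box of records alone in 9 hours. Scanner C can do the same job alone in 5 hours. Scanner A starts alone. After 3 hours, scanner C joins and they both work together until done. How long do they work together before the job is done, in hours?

In the first 3 hours scanner A alone does 3/9 = 1/3 of the job, leaving 2/3.
Once everyone is working, combined rate: 1/9 + 1/5 = (5 + 9)/45 = 14/45 per hour.
Remaining 2/3 at 14/45 per hour takes 15/7 hours.

15/7 hours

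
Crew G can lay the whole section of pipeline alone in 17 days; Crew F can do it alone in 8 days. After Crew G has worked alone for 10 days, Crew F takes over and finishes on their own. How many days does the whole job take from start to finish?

226/17 days

In 10 days Crew G does 10/17 of the job, leaving 7/17.
Crew F works at 1/8 per day, so finishing takes 7/17 ÷ 1/8 = 56/17 days.
Total time = 10 + 56/17 = 226/17 days.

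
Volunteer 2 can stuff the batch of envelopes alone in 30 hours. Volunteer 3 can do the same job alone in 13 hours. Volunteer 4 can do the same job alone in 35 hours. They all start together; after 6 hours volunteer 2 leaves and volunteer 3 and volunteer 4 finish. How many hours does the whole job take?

91/12 hours

In the first 6 hours the combined rate is 379/2730, so 379/455 of the job is done, leaving 76/455.
After volunteer 2 leaves the rate is 48/455 per hour; the remaining 76/455 takes 19/12 hours.
Total = 6 + 19/12 = 91/12 hours.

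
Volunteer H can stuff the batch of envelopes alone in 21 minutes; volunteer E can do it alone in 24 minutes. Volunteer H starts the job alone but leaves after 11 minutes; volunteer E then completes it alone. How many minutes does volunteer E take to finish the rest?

In 11 minutes volunteer H does 11/21 of the job, leaving 10/21.
Volunteer E works at 1/24 per minute, so finishing takes 10/21 ÷ 1/24 = 80/7 minutes.

80/7 minutes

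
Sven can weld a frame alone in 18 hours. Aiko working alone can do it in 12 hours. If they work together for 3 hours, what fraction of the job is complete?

Combined rate: 1/18 + 1/12 = (2 + 3)/36 = 5/36 per hour.
In 3 hours they complete 3·5/36 = 5/12 of the job.

5/12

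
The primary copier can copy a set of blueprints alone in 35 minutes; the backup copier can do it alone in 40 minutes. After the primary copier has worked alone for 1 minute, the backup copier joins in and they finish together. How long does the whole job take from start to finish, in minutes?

287/15 minutes

In 1 minute the primary copier does 1/35 of the job, leaving 34/35.
The primary copier and the backup copier together work at 3/56 per minute, so finishing takes 34/35 ÷ 3/56 = 272/15 minutes.
Total time = 1 + 272/15 = 287/15 minutes.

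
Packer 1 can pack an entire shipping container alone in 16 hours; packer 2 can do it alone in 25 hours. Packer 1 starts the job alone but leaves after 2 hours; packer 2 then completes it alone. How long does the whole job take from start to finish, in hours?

191/8 hours

In 2 hours packer 1 does 2/16 = 1/8 of the job, leaving 7/8.
Packer 2 works at 1/25 per hour, so finishing takes 7/8 ÷ 1/25 = 175/8 hours.
Total time = 2 + 175/8 = 191/8 hours.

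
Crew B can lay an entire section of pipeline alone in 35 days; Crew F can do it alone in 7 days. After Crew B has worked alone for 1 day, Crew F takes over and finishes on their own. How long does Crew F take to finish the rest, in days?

34/5 days

In 1 day Crew B does 1/35 of the job, leaving 34/35.
Crew F works at 1/7 per day, so finishing takes 34/35 ÷ 1/7 = 34/5 days.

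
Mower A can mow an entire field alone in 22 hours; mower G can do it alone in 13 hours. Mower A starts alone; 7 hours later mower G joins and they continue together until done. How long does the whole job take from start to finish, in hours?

In 7 hours mower A does 7/22 of the job, leaving 15/22.
Mower A and mower G together work at 35/286 per hour, so finishing takes 15/22 ÷ 35/286 = 39/7 hours.
Total time = 7 + 39/7 = 88/7 hours.

88/7 hours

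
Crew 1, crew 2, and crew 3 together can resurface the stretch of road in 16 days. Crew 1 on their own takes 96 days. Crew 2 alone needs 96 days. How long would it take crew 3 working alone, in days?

24 days

Combined rate is 1/16 per day.
Known contribution: 1/96 + 1/96 = (1 + 1)/96 = 2/96 = 1/48 per day.
So crew 3's rate is 1/16 − 1/48 = 1/24, meaning 24 days alone.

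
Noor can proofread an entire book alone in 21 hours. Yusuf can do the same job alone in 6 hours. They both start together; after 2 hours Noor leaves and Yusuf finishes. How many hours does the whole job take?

38/7 hours

In the first 2 hours the combined rate is 3/14, so 3/7 of the job is done, leaving 4/7.
After Noor leaves the rate is 1/6 per hour; the remaining 4/7 takes 24/7 hours.
Total = 2 + 24/7 = 38/7 hours.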